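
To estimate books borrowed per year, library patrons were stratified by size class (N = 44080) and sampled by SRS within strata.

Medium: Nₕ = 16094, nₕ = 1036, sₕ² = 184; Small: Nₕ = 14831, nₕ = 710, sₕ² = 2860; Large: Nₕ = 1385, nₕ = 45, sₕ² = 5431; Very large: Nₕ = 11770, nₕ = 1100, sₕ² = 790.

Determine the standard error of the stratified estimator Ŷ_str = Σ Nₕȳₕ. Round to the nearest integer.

34653

Var(Ŷ_str) = Σₕ Nₕ²(1 − fₕ)sₕ²/nₕ.
Medium: 16094²·(1 − 1036/16094)·184/1036 = 4.3041694 × 10^7.
Small: 14831²·(1 − 710/14831)·2860/710 = 8.436136 × 10^8.
Large: 1385²·(1 − 45/1385)·5431/45 = 2.2398651 × 10^8.
Very large: 11770²·(1 − 1100/11770)·790/1100 = 9.019351 × 10^7.
Sum = 1.2008353 × 10^9.
SE = √(1.2008353 × 10^9) = 34653.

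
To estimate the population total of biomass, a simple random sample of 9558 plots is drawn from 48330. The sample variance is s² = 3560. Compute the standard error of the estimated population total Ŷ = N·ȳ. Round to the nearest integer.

26419

Var(Ŷ) = N²·Var(ȳ) = N²·(1 − n/N)·s²/n.
f = 9558/48330 = 0.19776536; Var(ȳ) = 0.80223464·3560/9558 = 0.29880261.
Var(Ŷ) = 48330² · 0.29880261 = 6.9793982 × 10^8.
SE(Ŷ) = √(6.9793982 × 10^8) = 26419.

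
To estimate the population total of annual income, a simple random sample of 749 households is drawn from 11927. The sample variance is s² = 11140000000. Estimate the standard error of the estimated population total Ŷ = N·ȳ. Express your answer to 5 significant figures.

4.4530 × 10^7

Var(Ŷ) = N²·Var(ȳ) = N²·(1 − n/N)·s²/n.
f = 749/11927 = 0.06279869; Var(ȳ) = 0.93720131·11140000000/749 = 1.3939149 × 10^7.
Var(Ŷ) = 11927² · (1.3939149 × 10^7) = 1.9828903 × 10^15.
SE(Ŷ) = √(1.9828903 × 10^15) = 4.4530 × 10^7.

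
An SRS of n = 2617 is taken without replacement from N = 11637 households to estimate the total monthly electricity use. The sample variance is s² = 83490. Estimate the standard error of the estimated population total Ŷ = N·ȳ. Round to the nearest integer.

57868

Var(Ŷ) = N²·Var(ȳ) = N²·(1 − n/N)·s²/n.
f = 2617/11637 = 0.22488614; Var(ȳ) = 0.77511386·83490/2617 = 24.728413.
Var(Ŷ) = 11637² · 24.728413 = 3.348716 × 10^9.
SE(Ŷ) = √(3.348716 × 10^9) = 57868.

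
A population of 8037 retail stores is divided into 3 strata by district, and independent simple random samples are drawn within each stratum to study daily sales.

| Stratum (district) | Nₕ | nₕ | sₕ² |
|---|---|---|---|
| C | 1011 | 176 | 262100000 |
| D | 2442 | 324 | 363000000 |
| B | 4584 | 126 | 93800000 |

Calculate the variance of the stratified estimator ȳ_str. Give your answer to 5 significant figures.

Var(ȳ_str) = Σₕ Wₕ²(1 − fₕ)sₕ²/nₕ with Wₕ = Nₕ/N, N = 8037.
C: Wₕ = 0.12579321; term = 0.12579321²·(1 − 0.17408506)·262100000/176 = 19462.743.
D: Wₕ = 0.30384472; term = 0.30384472²·(1 − 0.13267813)·363000000/324 = 89710.917.
B: Wₕ = 0.57036208; term = 0.57036208²·(1 − 0.02748691)·93800000/126 = 235520.67.
Sum = 344694.33.

344690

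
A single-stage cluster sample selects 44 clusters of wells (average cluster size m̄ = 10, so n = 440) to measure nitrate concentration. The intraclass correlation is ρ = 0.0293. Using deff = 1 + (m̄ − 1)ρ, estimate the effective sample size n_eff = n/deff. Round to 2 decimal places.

348.18

deff = 1 + (10 − 1)·0.0293 = 1 + 0.2637 = 1.2637.
n_eff = 440 / 1.2637 = 348.18.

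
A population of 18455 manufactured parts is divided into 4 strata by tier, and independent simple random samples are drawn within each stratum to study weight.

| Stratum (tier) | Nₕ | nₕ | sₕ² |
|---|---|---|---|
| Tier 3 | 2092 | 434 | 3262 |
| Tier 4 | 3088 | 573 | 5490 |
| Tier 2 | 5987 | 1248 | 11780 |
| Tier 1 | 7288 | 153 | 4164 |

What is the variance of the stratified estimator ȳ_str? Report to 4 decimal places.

5.2366

Var(ȳ_str) = Σₕ Wₕ²(1 − fₕ)sₕ²/nₕ with Wₕ = Nₕ/N, N = 18455.
Tier 3: Wₕ = 0.11335681; term = 0.11335681²·(1 − 0.20745698)·3262/434 = 0.076544208.
Tier 4: Wₕ = 0.16732593; term = 0.16732593²·(1 − 0.18555699)·5490/573 = 0.21847659.
Tier 2: Wₕ = 0.32441073; term = 0.32441073²·(1 − 0.20845165)·11780/1248 = 0.78631864.
Tier 1: Wₕ = 0.39490653; term = 0.39490653²·(1 − 0.02099341)·4164/153 = 4.1552153.
Sum = 5.2365547.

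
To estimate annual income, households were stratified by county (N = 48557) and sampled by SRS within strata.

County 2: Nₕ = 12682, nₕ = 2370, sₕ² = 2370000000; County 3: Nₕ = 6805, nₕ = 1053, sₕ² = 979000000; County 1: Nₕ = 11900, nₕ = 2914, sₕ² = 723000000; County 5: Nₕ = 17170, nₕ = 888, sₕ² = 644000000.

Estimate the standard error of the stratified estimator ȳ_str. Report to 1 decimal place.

Var(ȳ_str) = Σₕ Wₕ²(1 − fₕ)sₕ²/nₕ with Wₕ = Nₕ/N, N = 48557.
County 2: Wₕ = 0.26117759; term = 0.26117759²·(1 − 0.18687904)·2370000000/2370 = 55466.014.
County 3: Wₕ = 0.14014457; term = 0.14014457²·(1 − 0.15473916)·979000000/1053 = 15434.68.
County 1: Wₕ = 0.24507280; term = 0.24507280²·(1 − 0.24487395)·723000000/2914 = 11252.744.
County 5: Wₕ = 0.35360504; term = 0.35360504²·(1 − 0.05171811)·644000000/888 = 85989.862.
Sum = 168143.3.
SE = √(168143.3) = 410.1.

410.1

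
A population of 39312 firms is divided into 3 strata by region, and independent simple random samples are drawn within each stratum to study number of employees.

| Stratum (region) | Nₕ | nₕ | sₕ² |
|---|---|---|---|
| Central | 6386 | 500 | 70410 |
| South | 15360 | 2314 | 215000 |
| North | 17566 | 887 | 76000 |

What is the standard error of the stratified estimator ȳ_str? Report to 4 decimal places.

Var(ȳ_str) = Σₕ Wₕ²(1 − fₕ)sₕ²/nₕ with Wₕ = Nₕ/N, N = 39312.
Central: Wₕ = 0.16244404; term = 0.16244404²·(1 − 0.07829627)·70410/500 = 3.425021.
South: Wₕ = 0.39072039; term = 0.39072039²·(1 − 0.15065104)·215000/2314 = 12.047402.
North: Wₕ = 0.44683557; term = 0.44683557²·(1 − 0.05049527)·76000/887 = 16.243611.
Sum = 31.716034.
SE = √(31.716034) = 5.6317.

5.6317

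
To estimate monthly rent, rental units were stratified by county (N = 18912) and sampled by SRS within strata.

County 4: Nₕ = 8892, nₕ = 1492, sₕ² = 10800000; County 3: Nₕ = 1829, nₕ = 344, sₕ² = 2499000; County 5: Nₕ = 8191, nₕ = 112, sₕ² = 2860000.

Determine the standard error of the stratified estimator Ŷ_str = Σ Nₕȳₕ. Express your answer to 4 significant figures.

1.478 × 10^6

Var(Ŷ_str) = Σₕ Nₕ²(1 − fₕ)sₕ²/nₕ.
County 4: 8892²·(1 − 1492/8892)·10800000/1492 = 4.7630606 × 10^11.
County 3: 1829²·(1 − 344/1829)·2499000/344 = 1.9730949 × 10^10.
County 5: 8191²·(1 − 112/8191)·2860000/112 = 1.6898282 × 10^12.
Sum = 2.1858652 × 10^12.
SE = √(2.1858652 × 10^12) = 1.478 × 10^6.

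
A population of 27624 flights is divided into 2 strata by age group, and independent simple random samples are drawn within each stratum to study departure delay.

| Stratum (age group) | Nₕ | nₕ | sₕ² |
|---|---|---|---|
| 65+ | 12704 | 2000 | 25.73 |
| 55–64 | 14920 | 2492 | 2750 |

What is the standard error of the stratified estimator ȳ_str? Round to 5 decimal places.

0.52004

Var(ȳ_str) = Σₕ Wₕ²(1 − fₕ)sₕ²/nₕ with Wₕ = Nₕ/N, N = 27624.
65+: Wₕ = 0.45988995; term = 0.45988995²·(1 − 0.15743073)·25.73/2000 = 0.0022925734.
55–64: Wₕ = 0.54011005; term = 0.54011005²·(1 − 0.16702413)·2750/2492 = 0.26815234.
Sum = 0.27044491.
SE = √(0.27044491) = 0.52004.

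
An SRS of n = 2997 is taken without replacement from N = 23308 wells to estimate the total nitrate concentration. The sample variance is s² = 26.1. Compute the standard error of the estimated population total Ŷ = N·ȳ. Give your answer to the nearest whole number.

Var(Ŷ) = N²·Var(ȳ) = N²·(1 − n/N)·s²/n.
f = 2997/23308 = 0.12858246; Var(ȳ) = 0.87141754·26.1/2997 = 0.0075889215.
Var(Ŷ) = 23308² · 0.0075889215 = 4.1227792 × 10^6.
SE(Ŷ) = √(4.1227792 × 10^6) = 2030.

2030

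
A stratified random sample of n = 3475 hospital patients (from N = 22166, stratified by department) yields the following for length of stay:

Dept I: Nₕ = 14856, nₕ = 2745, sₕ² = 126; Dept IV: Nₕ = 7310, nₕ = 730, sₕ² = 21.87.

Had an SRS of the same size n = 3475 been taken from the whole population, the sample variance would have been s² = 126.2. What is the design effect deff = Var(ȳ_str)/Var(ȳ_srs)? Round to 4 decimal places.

Var(ȳ_str) = Σ Wₕ²(1−fₕ)sₕ²/nₕ with Wₕ = Nₕ/22166:
  Dept I: (14856/22166)²·(1−2745/14856)·126/2745 = 0.016808751
  Dept IV: (7310/22166)²·(1−730/7310)·21.87/730 = 0.0029328816
  → Var(ȳ_str) = 0.019741633.
Var(ȳ_srs) = (1 − 3475/22166)·126.2/3475 = 0.030623142.
deff = 0.019741633 / 0.030623142 = 0.6447.

0.6447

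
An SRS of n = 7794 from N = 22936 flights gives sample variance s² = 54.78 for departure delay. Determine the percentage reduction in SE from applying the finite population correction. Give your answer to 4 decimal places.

18.7482

f = n/N = 7794/22936 = 0.33981514.
SE_no-fpc = √(s²/n) = 0.083836051; SE_fpc = √((1−f)s²/n) = 0.068118268.
Ratio = √(1−f) = 0.81251761. Reduction = 100·(1 − 0.81251761) = 18.7482%.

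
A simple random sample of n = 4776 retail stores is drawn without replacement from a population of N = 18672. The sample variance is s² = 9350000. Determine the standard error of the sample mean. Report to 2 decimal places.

Under SRS without replacement, Var(ȳ) = (1 − f)·s²/n with f = n/N = 4776/18672 = 0.25578406.
Var(ȳ) = (1 − 0.25578406)·9350000/4776 = 0.74421594·1957.7052 = 1456.9554.
SE(ȳ) = √(1456.9554) = 38.17.

38.17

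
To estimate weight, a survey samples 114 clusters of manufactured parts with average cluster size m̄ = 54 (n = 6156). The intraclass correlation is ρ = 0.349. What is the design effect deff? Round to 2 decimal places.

19.50

deff = 1 + (54 − 1)·0.349 = 1 + 18.497 = 19.497.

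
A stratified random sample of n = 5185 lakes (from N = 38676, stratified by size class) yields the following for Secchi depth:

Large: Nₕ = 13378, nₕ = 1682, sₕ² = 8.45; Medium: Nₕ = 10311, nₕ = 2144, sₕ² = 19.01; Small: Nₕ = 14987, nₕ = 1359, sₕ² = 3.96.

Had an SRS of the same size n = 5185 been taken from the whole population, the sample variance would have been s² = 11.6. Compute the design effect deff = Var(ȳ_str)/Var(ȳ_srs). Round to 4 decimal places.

0.7343

Var(ȳ_str) = Σ Wₕ²(1−fₕ)sₕ²/nₕ with Wₕ = Nₕ/38676:
  Large: (13378/38676)²·(1−1682/13378)·8.45/1682 = 5.2550417 × 10^-4
  Medium: (10311/38676)²·(1−2144/10311)·19.01/2144 = 4.9915747 × 10^-4
  Small: (14987/38676)²·(1−1359/14987)·3.96/1359 = 3.9786841 × 10^-4
  → Var(ȳ_str) = 0.0014225301.
Var(ȳ_srs) = (1 − 5185/38676)·11.6/5185 = 0.0019372952.
deff = 0.0014225301 / 0.0019372952 = 0.7343.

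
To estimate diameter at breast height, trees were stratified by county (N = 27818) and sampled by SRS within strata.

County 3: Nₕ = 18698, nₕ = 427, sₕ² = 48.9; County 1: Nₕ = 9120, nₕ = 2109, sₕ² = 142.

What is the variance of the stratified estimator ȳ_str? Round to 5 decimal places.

0.05612

Var(ȳ_str) = Σₕ Wₕ²(1 − fₕ)sₕ²/nₕ with Wₕ = Nₕ/N, N = 27818.
County 3: Wₕ = 0.67215472; term = 0.67215472²·(1 − 0.02283667)·48.9/427 = 0.050557624.
County 1: Wₕ = 0.32784528; term = 0.32784528²·(1 − 0.23125000)·142/2109 = 0.0055633293.
Sum = 0.056120953.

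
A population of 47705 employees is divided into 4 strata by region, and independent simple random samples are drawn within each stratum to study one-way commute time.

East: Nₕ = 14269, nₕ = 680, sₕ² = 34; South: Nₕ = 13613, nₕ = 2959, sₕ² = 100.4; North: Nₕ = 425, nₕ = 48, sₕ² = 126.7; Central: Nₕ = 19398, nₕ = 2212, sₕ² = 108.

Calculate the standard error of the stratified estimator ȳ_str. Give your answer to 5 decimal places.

Var(ȳ_str) = Σₕ Wₕ²(1 − fₕ)sₕ²/nₕ with Wₕ = Nₕ/N, N = 47705.
East: Wₕ = 0.29910911; term = 0.29910911²·(1 − 0.04765576)·34/680 = 0.0042601338.
South: Wₕ = 0.28535793; term = 0.28535793²·(1 − 0.21736575)·100.4/2959 = 0.0021623574.
North: Wₕ = 0.00890892; term = 0.00890892²·(1 − 0.11294118)·126.7/48 = 1.8583943 × 10^-4.
Central: Wₕ = 0.40662404; term = 0.40662404²·(1 − 0.11403237)·108/2212 = 0.0071522485.
Sum = 0.013760579.
SE = √(0.013760579) = 0.11731.

0.11731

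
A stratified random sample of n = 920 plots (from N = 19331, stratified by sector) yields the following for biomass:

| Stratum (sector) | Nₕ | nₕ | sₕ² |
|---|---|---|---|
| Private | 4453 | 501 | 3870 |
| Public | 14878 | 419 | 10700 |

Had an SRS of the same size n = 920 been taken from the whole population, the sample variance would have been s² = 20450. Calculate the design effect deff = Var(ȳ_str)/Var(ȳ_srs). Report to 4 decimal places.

Var(ȳ_str) = Σ Wₕ²(1−fₕ)sₕ²/nₕ with Wₕ = Nₕ/19331:
  Private: (4453/19331)²·(1−501/4453)·3870/501 = 0.36377616
  Public: (14878/19331)²·(1−419/14878)·10700/419 = 14.7009
  → Var(ȳ_str) = 15.064676.
Var(ȳ_srs) = (1 − 920/19331)·20450/920 = 21.170375.
deff = 15.064676 / 21.170375 = 0.7116.

0.7116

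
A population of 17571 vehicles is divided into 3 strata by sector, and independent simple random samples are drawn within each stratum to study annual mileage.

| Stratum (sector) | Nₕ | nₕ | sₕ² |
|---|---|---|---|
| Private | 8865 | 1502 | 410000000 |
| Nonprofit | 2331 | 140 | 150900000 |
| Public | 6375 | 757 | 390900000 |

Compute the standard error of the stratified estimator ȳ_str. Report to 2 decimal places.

Var(ȳ_str) = Σₕ Wₕ²(1 − fₕ)sₕ²/nₕ with Wₕ = Nₕ/N, N = 17571.
Private: Wₕ = 0.50452450; term = 0.50452450²·(1 − 0.16943034)·410000000/1502 = 57710.456.
Nonprofit: Wₕ = 0.13266177; term = 0.13266177²·(1 − 0.06006006)·150900000/140 = 17830.064.
Public: Wₕ = 0.36281373; term = 0.36281373²·(1 − 0.11874510)·390900000/757 = 59901.646.
Sum = 135442.17.
SE = √(135442.17) = 368.02.

368.02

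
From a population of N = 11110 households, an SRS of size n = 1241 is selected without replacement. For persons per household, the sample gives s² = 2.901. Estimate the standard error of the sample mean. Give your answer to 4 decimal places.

Under SRS without replacement, Var(ȳ) = (1 − f)·s²/n with f = n/N = 1241/11110 = 0.11170117.
Var(ȳ) = (1 − 0.11170117)·2.901/1241 = 0.88829883·0.0023376309 = 0.0020765148.
SE(ȳ) = √(0.0020765148) = 0.0456.

0.0456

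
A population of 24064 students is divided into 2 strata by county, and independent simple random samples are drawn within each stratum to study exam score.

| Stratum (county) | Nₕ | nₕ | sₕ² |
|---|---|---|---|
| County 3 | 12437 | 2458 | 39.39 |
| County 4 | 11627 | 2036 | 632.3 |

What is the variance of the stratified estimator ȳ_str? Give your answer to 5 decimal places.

Var(ȳ_str) = Σₕ Wₕ²(1 − fₕ)sₕ²/nₕ with Wₕ = Nₕ/N, N = 24064.
County 3: Wₕ = 0.51683012; term = 0.51683012²·(1 − 0.19763609)·39.39/2458 = 0.0034345601.
County 4: Wₕ = 0.48316988; term = 0.48316988²·(1 − 0.17510966)·632.3/2036 = 0.059805529.
Sum = 0.063240089.

0.06324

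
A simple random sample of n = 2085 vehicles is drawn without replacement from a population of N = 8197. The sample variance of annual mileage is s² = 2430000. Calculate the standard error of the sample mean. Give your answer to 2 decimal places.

29.48

Under SRS without replacement, Var(ȳ) = (1 − f)·s²/n with f = n/N = 2085/8197 = 0.25436135.
Var(ȳ) = (1 − 0.25436135)·2430000/2085 = 0.74563865·1165.4676 = 869.01771.
SE(ȳ) = √(869.01771) = 29.48.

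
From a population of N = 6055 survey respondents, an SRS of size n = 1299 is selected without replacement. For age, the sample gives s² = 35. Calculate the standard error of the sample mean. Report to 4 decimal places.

Under SRS without replacement, Var(ȳ) = (1 − f)·s²/n with f = n/N = 1299/6055 = 0.21453344.
Var(ȳ) = (1 − 0.21453344)·35/1299 = 0.78546656·0.026943803 = 0.021163456.
SE(ȳ) = √(0.021163456) = 0.1455.

0.1455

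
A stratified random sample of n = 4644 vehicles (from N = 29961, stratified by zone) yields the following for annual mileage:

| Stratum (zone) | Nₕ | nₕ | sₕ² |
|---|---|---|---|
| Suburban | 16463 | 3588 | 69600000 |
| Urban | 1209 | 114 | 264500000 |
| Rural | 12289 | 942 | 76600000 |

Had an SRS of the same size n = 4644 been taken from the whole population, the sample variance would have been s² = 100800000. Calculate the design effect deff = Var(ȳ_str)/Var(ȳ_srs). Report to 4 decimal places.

1.1250

Var(ȳ_str) = Σ Wₕ²(1−fₕ)sₕ²/nₕ with Wₕ = Nₕ/29961:
  Suburban: (16463/29961)²·(1−3588/16463)·69600000/3588 = 4580.3684
  Urban: (1209/29961)²·(1−114/1209)·264500000/114 = 3421.7528
  Rural: (12289/29961)²·(1−942/12289)·76600000/942 = 12631.731
  → Var(ȳ_str) = 20633.852.
Var(ȳ_srs) = (1 − 4644/29961)·100800000/4644 = 18341.053.
deff = 20633.852 / 18341.053 = 1.1250.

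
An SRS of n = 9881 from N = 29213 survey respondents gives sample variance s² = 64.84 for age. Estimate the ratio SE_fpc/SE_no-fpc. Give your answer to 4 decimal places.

f = n/N = 9881/29213 = 0.33823982.
SE_no-fpc = √(s²/n) = 0.081006721; SE_fpc = √((1−f)s²/n) = 0.065897868.
Ratio = √(1−f) = 0.81348643.

0.8135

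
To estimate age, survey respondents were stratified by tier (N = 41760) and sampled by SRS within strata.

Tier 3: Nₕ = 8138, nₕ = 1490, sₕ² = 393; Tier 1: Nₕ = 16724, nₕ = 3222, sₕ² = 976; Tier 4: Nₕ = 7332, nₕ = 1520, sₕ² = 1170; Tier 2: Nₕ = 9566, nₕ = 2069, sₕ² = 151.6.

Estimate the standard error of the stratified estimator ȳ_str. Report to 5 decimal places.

Var(ȳ_str) = Σₕ Wₕ²(1 − fₕ)sₕ²/nₕ with Wₕ = Nₕ/N, N = 41760.
Tier 3: Wₕ = 0.19487548; term = 0.19487548²·(1 − 0.18309167)·393/1490 = 0.0081826504.
Tier 1: Wₕ = 0.40047893; term = 0.40047893²·(1 − 0.19265726)·976/3222 = 0.039223068.
Tier 4: Wₕ = 0.17557471; term = 0.17557471²·(1 − 0.20731042)·1170/1520 = 0.018809158.
Tier 2: Wₕ = 0.22907088; term = 0.22907088²·(1 − 0.21628685)·151.6/2069 = 0.0030132531.
Sum = 0.06922813.
SE = √(0.06922813) = 0.26311.

0.26311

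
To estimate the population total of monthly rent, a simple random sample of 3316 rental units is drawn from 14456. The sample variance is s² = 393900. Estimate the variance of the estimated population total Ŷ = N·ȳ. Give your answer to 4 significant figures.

Var(Ŷ) = N²·Var(ȳ) = N²·(1 − n/N)·s²/n.
f = 3316/14456 = 0.22938572; Var(ȳ) = 0.77061428·393900/3316 = 91.539495.
Var(Ŷ) = 14456² · 91.539495 = 1.9129552 × 10^10.

1.913 × 10^10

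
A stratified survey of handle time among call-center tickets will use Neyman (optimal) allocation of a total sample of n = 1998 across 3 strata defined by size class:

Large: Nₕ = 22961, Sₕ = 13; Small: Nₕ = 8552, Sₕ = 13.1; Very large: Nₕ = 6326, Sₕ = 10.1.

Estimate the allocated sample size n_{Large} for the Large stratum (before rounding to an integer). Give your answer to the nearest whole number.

1257

Neyman allocation: nₕ = n·NₕSₕ / Σⱼ NⱼSⱼ.
Σ NⱼSⱼ = 22961·13 + 8552·13.1 + 6326·10.1 = 474416.8.
n_{Large} = 1998·22961·13 / 474416.8 = 1257.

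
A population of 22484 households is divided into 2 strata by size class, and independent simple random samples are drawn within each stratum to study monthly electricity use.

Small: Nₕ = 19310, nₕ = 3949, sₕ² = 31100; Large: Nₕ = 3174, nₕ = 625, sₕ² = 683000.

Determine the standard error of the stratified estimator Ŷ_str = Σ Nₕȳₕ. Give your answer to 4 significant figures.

Var(Ŷ_str) = Σₕ Nₕ²(1 − fₕ)sₕ²/nₕ.
Small: 19310²·(1 − 3949/19310)·31100/3949 = 2.3360117 × 10^9.
Large: 3174²·(1 − 625/3174)·683000/625 = 8.8413268 × 10^9.
Sum = 1.1177339 × 10^10.
SE = √(1.1177339 × 10^10) = 105700.

105700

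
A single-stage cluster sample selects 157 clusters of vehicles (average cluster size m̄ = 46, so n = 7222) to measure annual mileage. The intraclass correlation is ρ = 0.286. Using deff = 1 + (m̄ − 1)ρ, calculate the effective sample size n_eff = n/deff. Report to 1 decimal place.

deff = 1 + (46 − 1)·0.286 = 1 + 12.87 = 13.87.
n_eff = 7222 / 13.87 = 520.7.

520.7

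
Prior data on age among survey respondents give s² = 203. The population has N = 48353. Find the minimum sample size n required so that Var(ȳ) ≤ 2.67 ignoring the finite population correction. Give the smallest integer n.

77

Without fpc, n₀ = s²/D = 203/2.67 = 76.0300.
Rounding up, n = 77.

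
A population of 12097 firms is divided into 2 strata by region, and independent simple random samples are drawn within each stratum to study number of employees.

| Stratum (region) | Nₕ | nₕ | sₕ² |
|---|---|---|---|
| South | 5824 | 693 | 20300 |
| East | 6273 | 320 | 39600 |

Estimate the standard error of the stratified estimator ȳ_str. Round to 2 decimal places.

6.13

Var(ȳ_str) = Σₕ Wₕ²(1 − fₕ)sₕ²/nₕ with Wₕ = Nₕ/N, N = 12097.
South: Wₕ = 0.48144168; term = 0.48144168²·(1 − 0.11899038)·20300/693 = 5.9817853.
East: Wₕ = 0.51855832; term = 0.51855832²·(1 − 0.05101227)·39600/320 = 31.579192.
Sum = 37.560977.
SE = √(37.560977) = 6.13.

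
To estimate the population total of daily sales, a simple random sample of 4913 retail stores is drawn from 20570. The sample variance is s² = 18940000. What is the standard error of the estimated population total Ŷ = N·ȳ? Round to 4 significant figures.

Var(Ŷ) = N²·Var(ȳ) = N²·(1 − n/N)·s²/n.
f = 4913/20570 = 0.23884298; Var(ȳ) = 0.76115702·18940000/4913 = 2934.32.
Var(Ŷ) = 20570² · 2934.32 = 1.2415839 × 10^12.
SE(Ŷ) = √(1.2415839 × 10^12) = 1.114 × 10^6.

1.114 × 10^6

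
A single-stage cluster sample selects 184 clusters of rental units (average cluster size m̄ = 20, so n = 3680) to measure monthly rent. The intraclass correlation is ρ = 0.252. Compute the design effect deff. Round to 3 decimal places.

deff = 1 + (20 − 1)·0.252 = 1 + 4.788 = 5.788.

5.788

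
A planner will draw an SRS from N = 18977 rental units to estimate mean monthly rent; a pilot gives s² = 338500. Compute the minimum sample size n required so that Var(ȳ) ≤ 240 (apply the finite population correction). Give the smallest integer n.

Without fpc, n₀ = s²/D = 338500/240 = 1410.4167.
With fpc, (1 − n/N)·s²/n ≤ D requires n ≥ n₀/(1 + n₀/N) = 1410.4167/(1 + 1410.4167/18977) = 1312.8430.
Rounding up, n = 1313.

1313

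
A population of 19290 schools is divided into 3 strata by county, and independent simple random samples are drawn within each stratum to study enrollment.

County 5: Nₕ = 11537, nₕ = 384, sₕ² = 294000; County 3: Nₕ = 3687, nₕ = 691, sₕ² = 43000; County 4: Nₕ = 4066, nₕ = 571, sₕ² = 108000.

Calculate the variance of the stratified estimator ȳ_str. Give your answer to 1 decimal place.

Var(ȳ_str) = Σₕ Wₕ²(1 − fₕ)sₕ²/nₕ with Wₕ = Nₕ/N, N = 19290.
County 5: Wₕ = 0.59808191; term = 0.59808191²·(1 − 0.03328422)·294000/384 = 264.75017.
County 3: Wₕ = 0.19113530; term = 0.19113530²·(1 − 0.18741524)·43000/691 = 1.8473148.
County 4: Wₕ = 0.21078279; term = 0.21078279²·(1 − 0.14043286)·108000/571 = 7.2233348.
Sum = 273.82082.

273.8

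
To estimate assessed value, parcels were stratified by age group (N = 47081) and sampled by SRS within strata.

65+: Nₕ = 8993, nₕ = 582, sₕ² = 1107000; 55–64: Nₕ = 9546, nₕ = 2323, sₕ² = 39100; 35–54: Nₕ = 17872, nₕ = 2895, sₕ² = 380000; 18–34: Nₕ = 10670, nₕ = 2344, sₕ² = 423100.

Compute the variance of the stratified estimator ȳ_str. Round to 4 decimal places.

88.5144

Var(ȳ_str) = Σₕ Wₕ²(1 − fₕ)sₕ²/nₕ with Wₕ = Nₕ/N, N = 47081.
65+: Wₕ = 0.19101124; term = 0.19101124²·(1 − 0.06471700)·1107000/582 = 64.906099.
55–64: Wₕ = 0.20275695; term = 0.20275695²·(1 − 0.24334800)·39100/2323 = 0.52357058.
35–54: Wₕ = 0.37960111; term = 0.37960111²·(1 − 0.16198523)·380000/2895 = 15.850452.
18–34: Wₕ = 0.22663070; term = 0.22663070²·(1 − 0.21968135)·423100/2344 = 7.2342729.
Sum = 88.514394.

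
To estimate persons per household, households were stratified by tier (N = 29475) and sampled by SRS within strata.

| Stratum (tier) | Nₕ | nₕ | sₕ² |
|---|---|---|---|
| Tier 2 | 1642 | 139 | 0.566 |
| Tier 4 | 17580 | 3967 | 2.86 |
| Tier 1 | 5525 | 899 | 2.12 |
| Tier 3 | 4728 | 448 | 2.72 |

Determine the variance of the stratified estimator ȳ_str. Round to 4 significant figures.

Var(ȳ_str) = Σₕ Wₕ²(1 − fₕ)sₕ²/nₕ with Wₕ = Nₕ/N, N = 29475.
Tier 2: Wₕ = 0.05570823; term = 0.05570823²·(1 − 0.08465286)·0.566/139 = 1.1567144 × 10^-5.
Tier 4: Wₕ = 0.59643766; term = 0.59643766²·(1 − 0.22565415)·2.86/3967 = 1.9859528 × 10^-4.
Tier 1: Wₕ = 0.18744699; term = 0.18744699²·(1 − 0.16271493)·2.12/899 = 6.9375552 × 10^-5.
Tier 3: Wₕ = 0.16040712; term = 0.16040712²·(1 − 0.09475465)·2.72/448 = 1.4141794 × 10^-4.
Sum = 4.2095592 × 10^-4.

4.210 × 10^-4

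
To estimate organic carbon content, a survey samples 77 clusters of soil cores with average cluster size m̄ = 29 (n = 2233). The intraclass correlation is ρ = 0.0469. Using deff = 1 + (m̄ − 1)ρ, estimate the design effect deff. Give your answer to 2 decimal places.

2.31

deff = 1 + (29 − 1)·0.0469 = 1 + 1.3132 = 2.3132.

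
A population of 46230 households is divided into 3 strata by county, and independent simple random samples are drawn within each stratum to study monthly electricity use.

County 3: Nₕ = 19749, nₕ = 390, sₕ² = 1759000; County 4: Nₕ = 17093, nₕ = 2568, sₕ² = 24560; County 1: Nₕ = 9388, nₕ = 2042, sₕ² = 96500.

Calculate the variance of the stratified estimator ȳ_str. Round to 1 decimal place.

Var(ȳ_str) = Σₕ Wₕ²(1 − fₕ)sₕ²/nₕ with Wₕ = Nₕ/N, N = 46230.
County 3: Wₕ = 0.42719014; term = 0.42719014²·(1 − 0.01974784)·1759000/390 = 806.82895.
County 4: Wₕ = 0.36973827; term = 0.36973827²·(1 − 0.15023694)·24560/2568 = 1.1110152.
County 1: Wₕ = 0.20307160; term = 0.20307160²·(1 − 0.21751172)·96500/2042 = 1.5249226.
Sum = 809.46489.

809.5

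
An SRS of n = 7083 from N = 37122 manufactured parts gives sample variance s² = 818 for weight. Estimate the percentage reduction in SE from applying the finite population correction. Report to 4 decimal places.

10.0446

f = n/N = 7083/37122 = 0.19080330.
SE_no-fpc = √(s²/n) = 0.33983494; SE_fpc = √((1−f)s²/n) = 0.30569975.
Ratio = √(1−f) = 0.89955361. Reduction = 100·(1 − 0.89955361) = 10.0446%.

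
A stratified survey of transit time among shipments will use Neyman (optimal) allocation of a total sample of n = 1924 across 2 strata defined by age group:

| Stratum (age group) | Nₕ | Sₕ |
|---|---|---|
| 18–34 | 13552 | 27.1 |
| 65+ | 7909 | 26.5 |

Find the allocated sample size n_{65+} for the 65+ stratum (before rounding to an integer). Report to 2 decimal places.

Neyman allocation: nₕ = n·NₕSₕ / Σⱼ NⱼSⱼ.
Σ NⱼSⱼ = 13552·27.1 + 7909·26.5 = 576847.7.
n_{65+} = 1924·7909·26.5 / 576847.7 = 699.06.

699.06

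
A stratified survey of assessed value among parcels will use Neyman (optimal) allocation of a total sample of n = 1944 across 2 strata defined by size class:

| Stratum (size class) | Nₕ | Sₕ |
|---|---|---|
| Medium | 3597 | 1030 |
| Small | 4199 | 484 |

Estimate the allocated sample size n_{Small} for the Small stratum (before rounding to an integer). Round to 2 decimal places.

Neyman allocation: nₕ = n·NₕSₕ / Σⱼ NⱼSⱼ.
Σ NⱼSⱼ = 3597·1030 + 4199·484 = 5.737226 × 10^6.
n_{Small} = 1944·4199·484 / (5.737226 × 10^6) = 688.63.

688.63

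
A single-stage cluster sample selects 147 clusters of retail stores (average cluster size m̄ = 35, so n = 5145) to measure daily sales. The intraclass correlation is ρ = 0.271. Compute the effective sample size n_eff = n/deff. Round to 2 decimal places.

503.72

deff = 1 + (35 − 1)·0.271 = 1 + 9.214 = 10.214.
n_eff = 5145 / 10.214 = 503.72.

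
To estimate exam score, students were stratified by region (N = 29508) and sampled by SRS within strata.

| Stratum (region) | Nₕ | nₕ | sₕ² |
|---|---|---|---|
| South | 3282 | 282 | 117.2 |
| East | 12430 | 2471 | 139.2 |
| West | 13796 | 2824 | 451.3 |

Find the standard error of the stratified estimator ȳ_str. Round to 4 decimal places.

Var(ȳ_str) = Σₕ Wₕ²(1 − fₕ)sₕ²/nₕ with Wₕ = Nₕ/N, N = 29508.
South: Wₕ = 0.11122407; term = 0.11122407²·(1 − 0.08592322)·117.2/282 = 0.0046995772.
East: Wₕ = 0.42124170; term = 0.42124170²·(1 − 0.19879324)·139.2/2471 = 0.0080089172.
West: Wₕ = 0.46753423; term = 0.46753423²·(1 − 0.20469701)·451.3/2824 = 0.027781781.
Sum = 0.040490275.
SE = √(0.040490275) = 0.2012.

0.2012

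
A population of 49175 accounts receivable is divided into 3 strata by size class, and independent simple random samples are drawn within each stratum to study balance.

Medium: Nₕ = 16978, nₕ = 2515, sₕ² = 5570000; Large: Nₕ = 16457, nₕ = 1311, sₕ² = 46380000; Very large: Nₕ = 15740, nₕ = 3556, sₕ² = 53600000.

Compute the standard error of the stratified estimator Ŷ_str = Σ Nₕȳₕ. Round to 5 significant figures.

3.5004 × 10^6

Var(Ŷ_str) = Σₕ Nₕ²(1 − fₕ)sₕ²/nₕ.
Medium: 16978²·(1 − 2515/16978)·5570000/2515 = 5.438287 × 10^11.
Large: 16457²·(1 − 1311/16457)·46380000/1311 = 8.8181336 × 10^12.
Very large: 15740²·(1 − 3556/15740)·53600000/3556 = 2.8906643 × 10^12.
Sum = 1.2252627 × 10^13.
SE = √(1.2252627 × 10^13) = 3.5004 × 10^6.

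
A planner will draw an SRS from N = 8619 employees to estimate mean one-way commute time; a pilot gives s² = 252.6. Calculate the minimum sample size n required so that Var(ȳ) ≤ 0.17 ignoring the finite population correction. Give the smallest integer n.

1486

Without fpc, n₀ = s²/D = 252.6/0.17 = 1485.8824.
Rounding up, n = 1486.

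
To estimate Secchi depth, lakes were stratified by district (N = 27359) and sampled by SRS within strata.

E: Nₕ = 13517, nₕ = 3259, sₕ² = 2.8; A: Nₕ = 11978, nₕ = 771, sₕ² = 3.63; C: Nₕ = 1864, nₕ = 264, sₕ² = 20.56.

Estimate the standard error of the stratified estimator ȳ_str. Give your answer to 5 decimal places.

Var(ȳ_str) = Σₕ Wₕ²(1 − fₕ)sₕ²/nₕ with Wₕ = Nₕ/N, N = 27359.
E: Wₕ = 0.49406046; term = 0.49406046²·(1 − 0.24110380)·2.8/3259 = 1.5915352 × 10^-4.
A: Wₕ = 0.43780840; term = 0.43780840²·(1 − 0.06436801)·3.63/771 = 8.443558 × 10^-4.
C: Wₕ = 0.06813115; term = 0.06813115²·(1 − 0.14163090)·20.56/264 = 3.1030204 × 10^-4.
Sum = 0.0013138114.
SE = √(0.0013138114) = 0.03625.

0.03625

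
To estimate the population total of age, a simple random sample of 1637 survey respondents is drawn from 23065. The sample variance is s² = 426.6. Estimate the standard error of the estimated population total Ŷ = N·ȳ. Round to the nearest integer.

Var(Ŷ) = N²·Var(ȳ) = N²·(1 − n/N)·s²/n.
f = 1637/23065 = 0.07097334; Var(ȳ) = 0.92902666·426.6/1637 = 0.2421031.
Var(Ŷ) = 23065² · 0.2421031 = 1.2879745 × 10^8.
SE(Ŷ) = √(1.2879745 × 10^8) = 11349.

11349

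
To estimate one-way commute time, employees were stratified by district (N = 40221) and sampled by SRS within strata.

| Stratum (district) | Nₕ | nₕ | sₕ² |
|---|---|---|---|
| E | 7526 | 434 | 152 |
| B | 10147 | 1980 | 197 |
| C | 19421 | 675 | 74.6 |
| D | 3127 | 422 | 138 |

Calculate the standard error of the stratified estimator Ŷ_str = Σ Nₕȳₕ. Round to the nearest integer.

8363

Var(Ŷ_str) = Σₕ Nₕ²(1 − fₕ)sₕ²/nₕ.
E: 7526²·(1 − 434/7526)·152/434 = 1.8693335 × 10^7.
B: 10147²·(1 − 1980/10147)·197/1980 = 8.2452011 × 10^6.
C: 19421²·(1 − 675/19421)·74.6/675 = 4.0236042 × 10^7.
D: 3127²·(1 − 422/3127)·138/422 = 2.7660612 × 10^6.
Sum = 6.9940639 × 10^7.
SE = √(6.9940639 × 10^7) = 8363.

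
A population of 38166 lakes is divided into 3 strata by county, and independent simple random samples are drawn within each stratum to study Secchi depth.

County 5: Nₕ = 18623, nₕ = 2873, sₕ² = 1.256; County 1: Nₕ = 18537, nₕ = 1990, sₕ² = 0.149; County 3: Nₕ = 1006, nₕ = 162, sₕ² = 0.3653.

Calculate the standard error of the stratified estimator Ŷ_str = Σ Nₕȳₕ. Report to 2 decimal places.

391.29

Var(Ŷ_str) = Σₕ Nₕ²(1 − fₕ)sₕ²/nₕ.
County 5: 18623²·(1 − 2873/18623)·1.256/2873 = 128228.4.
County 1: 18537²·(1 − 1990/18537)·0.149/1990 = 22966.346.
County 3: 1006²·(1 − 162/1006)·0.3653/162 = 1914.5869.
Sum = 153109.33.
SE = √(153109.33) = 391.29.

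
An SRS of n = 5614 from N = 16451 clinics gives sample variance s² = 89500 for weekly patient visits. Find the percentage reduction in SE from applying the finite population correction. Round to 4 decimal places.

f = n/N = 5614/16451 = 0.34125585.
SE_no-fpc = √(s²/n) = 3.9927794; SE_fpc = √((1−f)s²/n) = 3.2406617.
Ratio = √(1−f) = 0.81163055. Reduction = 100·(1 − 0.81163055) = 18.8369%.

18.8369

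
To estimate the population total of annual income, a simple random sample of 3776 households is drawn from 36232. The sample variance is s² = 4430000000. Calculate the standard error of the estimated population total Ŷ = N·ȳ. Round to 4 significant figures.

Var(Ŷ) = N²·Var(ȳ) = N²·(1 − n/N)·s²/n.
f = 3776/36232 = 0.10421727; Var(ȳ) = 0.89578273·4430000000/3776 = 1.0509315 × 10^6.
Var(Ŷ) = 36232² · (1.0509315 × 10^6) = 1.3796185 × 10^15.
SE(Ŷ) = √(1.3796185 × 10^15) = 3.714 × 10^7.

3.714 × 10^7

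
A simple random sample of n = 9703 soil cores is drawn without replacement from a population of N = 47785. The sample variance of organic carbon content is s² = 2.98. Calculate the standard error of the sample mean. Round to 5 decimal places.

0.01564

Under SRS without replacement, Var(ȳ) = (1 − f)·s²/n with f = n/N = 9703/47785 = 0.20305535.
Var(ȳ) = (1 − 0.20305535)·2.98/9703 = 0.79694465·3.0712151 × 10^-4 = 2.4475884 × 10^-4.
SE(ȳ) = √(2.4475884 × 10^-4) = 0.01564.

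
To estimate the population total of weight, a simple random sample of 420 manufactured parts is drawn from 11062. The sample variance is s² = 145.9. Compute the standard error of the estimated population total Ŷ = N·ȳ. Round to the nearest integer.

Var(Ŷ) = N²·Var(ȳ) = N²·(1 − n/N)·s²/n.
f = 420/11062 = 0.03796782; Var(ȳ) = 0.96203218·145.9/420 = 0.33419166.
Var(Ŷ) = 11062² · 0.33419166 = 4.0894313 × 10^7.
SE(Ŷ) = √(4.0894313 × 10^7) = 6395.

6395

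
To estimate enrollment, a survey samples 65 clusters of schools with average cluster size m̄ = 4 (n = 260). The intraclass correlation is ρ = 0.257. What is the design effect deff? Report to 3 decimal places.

deff = 1 + (4 − 1)·0.257 = 1 + 0.771 = 1.771.

1.771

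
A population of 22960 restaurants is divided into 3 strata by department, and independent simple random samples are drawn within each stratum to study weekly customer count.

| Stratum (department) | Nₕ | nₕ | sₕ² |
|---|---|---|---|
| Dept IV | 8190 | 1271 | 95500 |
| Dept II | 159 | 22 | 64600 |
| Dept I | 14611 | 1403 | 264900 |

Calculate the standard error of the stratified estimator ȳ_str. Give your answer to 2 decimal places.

Var(ȳ_str) = Σₕ Wₕ²(1 − fₕ)sₕ²/nₕ with Wₕ = Nₕ/N, N = 22960.
Dept IV: Wₕ = 0.35670732; term = 0.35670732²·(1 − 0.15518926)·95500/1271 = 8.0768364.
Dept II: Wₕ = 0.00692509; term = 0.00692509²·(1 − 0.13836478)·64600/22 = 0.12133435.
Dept I: Wₕ = 0.63636760; term = 0.63636760²·(1 − 0.09602354)·264900/1403 = 69.119012.
Sum = 77.317183.
SE = √(77.317183) = 8.79.

8.79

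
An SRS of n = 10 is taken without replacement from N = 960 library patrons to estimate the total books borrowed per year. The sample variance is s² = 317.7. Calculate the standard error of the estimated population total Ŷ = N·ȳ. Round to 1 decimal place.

5382.8

Var(Ŷ) = N²·Var(ȳ) = N²·(1 − n/N)·s²/n.
f = 10/960 = 0.01041667; Var(ȳ) = 0.98958333·317.7/10 = 31.439062.
Var(Ŷ) = 960² · 31.439062 = 2.897424 × 10^7.
SE(Ŷ) = √(2.897424 × 10^7) = 5382.8.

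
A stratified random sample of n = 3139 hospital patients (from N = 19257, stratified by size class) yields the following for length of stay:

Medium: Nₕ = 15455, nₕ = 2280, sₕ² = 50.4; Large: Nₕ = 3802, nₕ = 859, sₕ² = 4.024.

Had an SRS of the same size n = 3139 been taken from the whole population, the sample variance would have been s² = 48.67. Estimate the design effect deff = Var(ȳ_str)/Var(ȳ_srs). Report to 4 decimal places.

0.9462

Var(ȳ_str) = Σ Wₕ²(1−fₕ)sₕ²/nₕ with Wₕ = Nₕ/19257:
  Medium: (15455/19257)²·(1−2280/15455)·50.4/2280 = 0.012137746
  Large: (3802/19257)²·(1−859/3802)·4.024/859 = 1.4134808 × 10^-4
  → Var(ȳ_str) = 0.012279094.
Var(ȳ_srs) = (1 − 3139/19257)·48.67/3139 = 0.012977545.
deff = 0.012279094 / 0.012977545 = 0.9462.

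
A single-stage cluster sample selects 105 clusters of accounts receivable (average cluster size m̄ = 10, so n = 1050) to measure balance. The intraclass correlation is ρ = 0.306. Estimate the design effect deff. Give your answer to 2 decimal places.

deff = 1 + (10 − 1)·0.306 = 1 + 2.754 = 3.754.

3.75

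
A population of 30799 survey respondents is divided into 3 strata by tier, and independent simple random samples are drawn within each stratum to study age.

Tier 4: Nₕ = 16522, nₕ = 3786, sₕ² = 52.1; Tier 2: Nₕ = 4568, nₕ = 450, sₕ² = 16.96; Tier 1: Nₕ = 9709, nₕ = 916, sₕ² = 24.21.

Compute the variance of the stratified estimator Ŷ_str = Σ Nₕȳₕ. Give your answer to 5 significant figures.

5.8610 × 10^6

Var(Ŷ_str) = Σₕ Nₕ²(1 − fₕ)sₕ²/nₕ.
Tier 4: 16522²·(1 − 3786/16522)·52.1/3786 = 2.8956948 × 10^6.
Tier 2: 4568²·(1 − 450/4568)·16.96/450 = 708966.59.
Tier 1: 9709²·(1 − 916/9709)·24.21/916 = 2.256373 × 10^6.
Sum = 5.8610344 × 10^6.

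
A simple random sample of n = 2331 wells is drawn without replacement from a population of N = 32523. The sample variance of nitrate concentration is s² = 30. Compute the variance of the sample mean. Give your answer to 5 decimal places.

0.01195

Under SRS without replacement, Var(ȳ) = (1 − f)·s²/n with f = n/N = 2331/32523 = 0.07167235.
Var(ȳ) = (1 − 0.07167235)·30/2331 = 0.92832765·0.012870013 = 0.011947589.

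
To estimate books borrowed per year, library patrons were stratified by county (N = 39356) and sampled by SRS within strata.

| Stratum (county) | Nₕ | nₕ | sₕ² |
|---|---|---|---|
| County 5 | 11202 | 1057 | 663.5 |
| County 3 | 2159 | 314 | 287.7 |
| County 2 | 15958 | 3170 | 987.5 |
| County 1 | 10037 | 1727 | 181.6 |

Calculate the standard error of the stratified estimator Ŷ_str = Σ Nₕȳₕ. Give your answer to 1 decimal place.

12137.9

Var(Ŷ_str) = Σₕ Nₕ²(1 − fₕ)sₕ²/nₕ.
County 5: 11202²·(1 − 1057/11202)·663.5/1057 = 7.1336789 × 10^7.
County 3: 2159²·(1 − 314/2159)·287.7/314 = 3.6497173 × 10^6.
County 2: 15958²·(1 − 3170/15958)·987.5/3170 = 6.3570984 × 10^7.
County 1: 10037²·(1 − 1727/10037)·181.6/1727 = 8.7705828 × 10^6.
Sum = 1.4732807 × 10^8.
SE = √(1.4732807 × 10^8) = 12137.9.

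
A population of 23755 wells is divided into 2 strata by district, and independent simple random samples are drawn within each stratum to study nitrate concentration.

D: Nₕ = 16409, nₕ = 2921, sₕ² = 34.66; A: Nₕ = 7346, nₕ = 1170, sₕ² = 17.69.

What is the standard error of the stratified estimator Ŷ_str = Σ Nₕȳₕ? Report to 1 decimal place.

1819.9

Var(Ŷ_str) = Σₕ Nₕ²(1 − fₕ)sₕ²/nₕ.
D: 16409²·(1 − 2921/16409)·34.66/2921 = 2.6261932 × 10^6.
A: 7346²·(1 − 1170/7346)·17.69/1170 = 685962.2.
Sum = 3.3121554 × 10^6.
SE = √(3.3121554 × 10^6) = 1819.9.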